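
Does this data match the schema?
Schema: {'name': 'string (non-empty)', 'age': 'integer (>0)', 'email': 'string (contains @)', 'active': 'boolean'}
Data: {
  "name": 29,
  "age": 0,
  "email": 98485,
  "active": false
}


Validating each field against schema:
  name: FAIL (29 is not a string)
  age: FAIL (0 is not > 0)
  email: FAIL (98485 is not a string)
  active: OK (boolean)

Result: INVALID (3 errors: name, age, email)

INVALID (3 errors: name, age, email)


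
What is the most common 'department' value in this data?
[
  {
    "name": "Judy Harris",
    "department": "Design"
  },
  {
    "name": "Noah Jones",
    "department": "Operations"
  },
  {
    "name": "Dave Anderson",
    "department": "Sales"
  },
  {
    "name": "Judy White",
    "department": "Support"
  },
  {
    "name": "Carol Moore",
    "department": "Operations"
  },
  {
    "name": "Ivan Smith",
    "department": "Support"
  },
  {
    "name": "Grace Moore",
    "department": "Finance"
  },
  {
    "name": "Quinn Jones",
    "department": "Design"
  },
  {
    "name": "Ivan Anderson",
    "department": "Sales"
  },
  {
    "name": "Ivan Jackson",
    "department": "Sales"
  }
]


Counting 'department' values across 10 records:

  Sales: 3 ###
  Design: 2 ##
  Operations: 2 ##
  Support: 2 ##
  Finance: 1 #

Most common: Sales (3 times)

Sales (3 times)


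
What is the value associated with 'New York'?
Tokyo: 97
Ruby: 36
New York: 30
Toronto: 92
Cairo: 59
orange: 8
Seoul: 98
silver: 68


Looking up key 'New York'
Value: 30

30


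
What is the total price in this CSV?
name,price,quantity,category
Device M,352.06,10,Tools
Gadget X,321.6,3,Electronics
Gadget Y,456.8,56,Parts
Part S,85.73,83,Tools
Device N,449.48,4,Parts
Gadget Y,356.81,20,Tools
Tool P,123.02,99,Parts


Computing total price:
Values: [352.06, 321.6, 456.8, 85.73, 449.48, 356.81, 123.02]
Sum = 2145.50

2145.50


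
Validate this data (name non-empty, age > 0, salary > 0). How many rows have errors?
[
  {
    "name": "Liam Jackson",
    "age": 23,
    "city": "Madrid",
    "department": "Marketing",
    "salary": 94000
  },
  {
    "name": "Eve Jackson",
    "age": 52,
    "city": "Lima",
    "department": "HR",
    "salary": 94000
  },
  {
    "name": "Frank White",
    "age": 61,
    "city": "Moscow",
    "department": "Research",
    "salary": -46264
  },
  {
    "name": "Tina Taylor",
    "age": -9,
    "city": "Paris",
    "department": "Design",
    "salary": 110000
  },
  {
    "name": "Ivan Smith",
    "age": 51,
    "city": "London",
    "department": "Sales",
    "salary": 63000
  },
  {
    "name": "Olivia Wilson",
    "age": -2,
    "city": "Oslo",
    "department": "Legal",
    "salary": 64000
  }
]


Validating 6 records:
Rules: name non-empty, age > 0, salary > 0

  Row 1 (Liam Jackson): OK
  Row 2 (Eve Jackson): OK
  Row 3 (Frank White): negative salary: -46264
  Row 4 (Tina Taylor): negative age: -9
  Row 5 (Ivan Smith): OK
  Row 6 (Olivia Wilson): negative age: -2

Total errors: 3

3 errors


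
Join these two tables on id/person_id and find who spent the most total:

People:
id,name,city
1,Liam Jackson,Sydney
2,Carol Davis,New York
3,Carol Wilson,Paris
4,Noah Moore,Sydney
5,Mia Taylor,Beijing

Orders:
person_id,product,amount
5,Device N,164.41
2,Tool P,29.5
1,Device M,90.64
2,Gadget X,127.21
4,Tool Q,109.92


Join on: people.id = orders.person_id

Joined rows:
  Mia Taylor (Beijing) bought Device N for $164.41
  Carol Davis (New York) bought Tool P for $29.5
  Liam Jackson (Sydney) bought Device M for $90.64
  Carol Davis (New York) bought Gadget X for $127.21
  Noah Moore (Sydney) bought Tool Q for $109.92

Total per person:
  Mia Taylor: $164.41
  Carol Davis: $156.71
  Noah Moore: $109.92
  Liam Jackson: $90.64

Top spender: Mia Taylor ($164.41)

Mia Taylor ($164.41)


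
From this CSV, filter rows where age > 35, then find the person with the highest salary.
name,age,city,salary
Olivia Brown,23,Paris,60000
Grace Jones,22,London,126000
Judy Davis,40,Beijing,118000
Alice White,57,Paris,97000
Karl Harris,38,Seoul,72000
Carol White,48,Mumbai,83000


Filter: age > 35
Sort by: salary (descending)

Filtered records (4):
  Judy Davis, age 40, salary $118000
  Alice White, age 57, salary $97000
  Carol White, age 48, salary $83000
  Karl Harris, age 38, salary $72000

Highest salary: Judy Davis ($118000)

Judy Davis


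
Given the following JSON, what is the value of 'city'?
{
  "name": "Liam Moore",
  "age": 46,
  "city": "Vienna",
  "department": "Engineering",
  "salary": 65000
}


Looking up field 'city'
Value: Vienna

Vienna


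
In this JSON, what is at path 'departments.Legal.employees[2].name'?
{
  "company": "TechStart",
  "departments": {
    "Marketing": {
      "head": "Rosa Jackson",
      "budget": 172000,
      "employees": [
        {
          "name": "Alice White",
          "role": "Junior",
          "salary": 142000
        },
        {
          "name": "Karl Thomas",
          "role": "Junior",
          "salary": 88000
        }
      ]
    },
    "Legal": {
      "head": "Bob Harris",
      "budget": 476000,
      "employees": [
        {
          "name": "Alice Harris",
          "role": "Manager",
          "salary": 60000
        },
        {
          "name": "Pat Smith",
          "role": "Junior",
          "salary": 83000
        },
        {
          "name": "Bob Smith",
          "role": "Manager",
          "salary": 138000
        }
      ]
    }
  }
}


Path: departments.Legal.employees[2].name

Navigate:
  -> departments
  -> Legal
  -> employees[2].name = 'Bob Smith'

Bob Smith


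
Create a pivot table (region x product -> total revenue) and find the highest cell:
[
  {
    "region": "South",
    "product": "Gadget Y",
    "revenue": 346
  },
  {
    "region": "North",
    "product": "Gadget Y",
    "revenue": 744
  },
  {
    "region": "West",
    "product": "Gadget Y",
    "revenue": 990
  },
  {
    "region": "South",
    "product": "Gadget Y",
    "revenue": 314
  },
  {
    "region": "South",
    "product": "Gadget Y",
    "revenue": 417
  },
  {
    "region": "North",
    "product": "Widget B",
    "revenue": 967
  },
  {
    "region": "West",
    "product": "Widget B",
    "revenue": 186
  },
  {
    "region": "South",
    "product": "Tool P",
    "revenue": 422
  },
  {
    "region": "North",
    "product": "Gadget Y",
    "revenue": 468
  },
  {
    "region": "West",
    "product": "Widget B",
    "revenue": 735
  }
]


Pivot: region (rows) x product (columns) -> total revenue

     Gadget Y      Tool P        Widget B    
North         1212             0           967  
South         1077           422             0  
West           990             0           921  

Highest: North / Gadget Y = $1212

North / Gadget Y = $1212


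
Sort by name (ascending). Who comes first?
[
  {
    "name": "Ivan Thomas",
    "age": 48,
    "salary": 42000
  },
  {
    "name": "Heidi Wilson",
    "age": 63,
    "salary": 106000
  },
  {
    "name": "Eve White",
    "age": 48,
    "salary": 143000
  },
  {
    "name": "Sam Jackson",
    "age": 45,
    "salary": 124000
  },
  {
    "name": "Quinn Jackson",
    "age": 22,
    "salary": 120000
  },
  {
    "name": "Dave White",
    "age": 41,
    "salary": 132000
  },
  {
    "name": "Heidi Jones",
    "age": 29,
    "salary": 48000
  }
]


Sort by: name (ascending)

Sorted order:
  1. Dave White (name = Dave White)
  2. Eve White (name = Eve White)
  3. Heidi Jones (name = Heidi Jones)
  4. Heidi Wilson (name = Heidi Wilson)
  5. Ivan Thomas (name = Ivan Thomas)
  6. Quinn Jackson (name = Quinn Jackson)
  7. Sam Jackson (name = Sam Jackson)

First: Dave White

Dave White


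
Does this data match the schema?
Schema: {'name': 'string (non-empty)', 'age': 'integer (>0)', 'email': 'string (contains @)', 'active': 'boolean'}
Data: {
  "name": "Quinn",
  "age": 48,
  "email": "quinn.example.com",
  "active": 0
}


Validating each field against schema:
  name: OK (non-empty string)
  age: OK (positive integer)
  email: FAIL ("quinn.example.com" does not contain @)
  active: FAIL (0 is not a boolean)

Result: INVALID (2 errors: email, active)

INVALID (2 errors: email, active)


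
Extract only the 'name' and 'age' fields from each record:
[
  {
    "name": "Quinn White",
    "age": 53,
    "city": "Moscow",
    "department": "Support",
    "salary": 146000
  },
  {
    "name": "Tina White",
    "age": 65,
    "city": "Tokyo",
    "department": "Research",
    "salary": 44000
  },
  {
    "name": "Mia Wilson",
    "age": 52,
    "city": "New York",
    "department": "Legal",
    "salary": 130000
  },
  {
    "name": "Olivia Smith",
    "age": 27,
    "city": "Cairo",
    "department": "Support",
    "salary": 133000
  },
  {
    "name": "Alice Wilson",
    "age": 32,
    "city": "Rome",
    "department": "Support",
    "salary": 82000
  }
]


Original: 5 records with fields: name, age, city, department, salary
Keep: ['name', 'age']
Drop: ['city', 'department', 'salary']
Result: 5 records, 2 fields each

[
  {
    "name": "Quinn White",
    "age": 53
  },
  {
    "name": "Tina White",
    "age": 65
  },
  {
    "name": "Mia Wilson",
    "age": 52
  },
  {
    "name": "Olivia Smith",
    "age": 27
  },
  {
    "name": "Alice Wilson",
    "age": 32
  }
]


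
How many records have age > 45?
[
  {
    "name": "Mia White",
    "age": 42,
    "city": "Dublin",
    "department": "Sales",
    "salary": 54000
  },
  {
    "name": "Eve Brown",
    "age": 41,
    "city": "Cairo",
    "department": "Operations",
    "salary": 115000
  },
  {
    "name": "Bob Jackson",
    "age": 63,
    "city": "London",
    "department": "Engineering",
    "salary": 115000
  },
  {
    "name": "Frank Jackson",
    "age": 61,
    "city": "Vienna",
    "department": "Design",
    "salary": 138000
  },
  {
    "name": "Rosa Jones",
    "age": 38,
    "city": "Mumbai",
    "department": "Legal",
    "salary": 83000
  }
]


Data: 5 records
Condition: age > 45

Checking each record:
  Mia White: 42
  Eve Brown: 41
  Bob Jackson: 63 MATCH
  Frank Jackson: 61 MATCH
  Rosa Jones: 38

Count: 2

2


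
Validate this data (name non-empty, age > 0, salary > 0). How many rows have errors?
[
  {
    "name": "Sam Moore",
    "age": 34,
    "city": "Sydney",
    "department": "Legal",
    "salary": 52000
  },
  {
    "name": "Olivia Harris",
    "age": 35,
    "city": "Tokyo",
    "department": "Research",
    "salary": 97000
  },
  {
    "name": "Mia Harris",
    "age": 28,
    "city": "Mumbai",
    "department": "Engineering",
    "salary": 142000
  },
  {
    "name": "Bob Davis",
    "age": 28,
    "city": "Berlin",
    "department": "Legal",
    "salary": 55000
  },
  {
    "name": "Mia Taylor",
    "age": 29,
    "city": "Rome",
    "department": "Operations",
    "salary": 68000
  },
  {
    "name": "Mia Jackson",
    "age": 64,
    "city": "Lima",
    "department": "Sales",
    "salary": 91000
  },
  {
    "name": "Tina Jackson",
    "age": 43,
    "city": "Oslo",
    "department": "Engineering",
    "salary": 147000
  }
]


Validating 7 records:
Rules: name non-empty, age > 0, salary > 0

  Row 1 (Sam Moore): OK
  Row 2 (Olivia Harris): OK
  Row 3 (Mia Harris): OK
  Row 4 (Bob Davis): OK
  Row 5 (Mia Taylor): OK
  Row 6 (Mia Jackson): OK
  Row 7 (Tina Jackson): OK

Total errors: 0

0 errors


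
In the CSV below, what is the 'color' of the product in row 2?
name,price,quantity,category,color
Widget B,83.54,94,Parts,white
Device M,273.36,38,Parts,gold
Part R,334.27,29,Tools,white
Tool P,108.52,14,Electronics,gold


Query: Row 2 ('Device M'), column 'color'
Value: gold

gold


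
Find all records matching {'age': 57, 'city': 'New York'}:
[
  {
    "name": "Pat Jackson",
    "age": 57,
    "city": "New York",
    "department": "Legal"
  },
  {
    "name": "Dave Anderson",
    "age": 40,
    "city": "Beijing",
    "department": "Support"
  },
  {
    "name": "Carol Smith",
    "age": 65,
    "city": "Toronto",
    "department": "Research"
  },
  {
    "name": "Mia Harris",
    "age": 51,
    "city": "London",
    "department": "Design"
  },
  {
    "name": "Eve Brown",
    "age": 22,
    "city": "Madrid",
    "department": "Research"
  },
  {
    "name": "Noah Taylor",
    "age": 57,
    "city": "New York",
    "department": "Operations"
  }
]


Search criteria: {'age': 57, 'city': 'New York'}

Checking 6 records:
  Pat Jackson: {age: 57, city: New York} <-- MATCH
  Dave Anderson: {age: 40, city: Beijing}
  Carol Smith: {age: 65, city: Toronto}
  Mia Harris: {age: 51, city: London}
  Eve Brown: {age: 22, city: Madrid}
  Noah Taylor: {age: 57, city: New York} <-- MATCH

Matches: ["Pat Jackson", "Noah Taylor"]

["Pat Jackson", "Noah Taylor"]


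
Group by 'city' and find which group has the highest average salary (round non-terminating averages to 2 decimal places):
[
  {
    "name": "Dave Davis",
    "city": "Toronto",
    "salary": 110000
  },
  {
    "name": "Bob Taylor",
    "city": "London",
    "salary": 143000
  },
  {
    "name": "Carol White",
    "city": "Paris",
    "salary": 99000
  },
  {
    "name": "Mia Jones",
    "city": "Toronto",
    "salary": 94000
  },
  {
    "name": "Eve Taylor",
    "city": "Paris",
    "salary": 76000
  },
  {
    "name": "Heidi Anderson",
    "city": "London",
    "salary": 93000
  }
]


Group by: city

Groups:
  London: 2 people, avg salary = 236000/2 = $118000
  Paris: 2 people, avg salary = 175000/2 = $87500
  Toronto: 2 people, avg salary = 204000/2 = $102000

Highest average salary: London ($118000)

London ($118000)


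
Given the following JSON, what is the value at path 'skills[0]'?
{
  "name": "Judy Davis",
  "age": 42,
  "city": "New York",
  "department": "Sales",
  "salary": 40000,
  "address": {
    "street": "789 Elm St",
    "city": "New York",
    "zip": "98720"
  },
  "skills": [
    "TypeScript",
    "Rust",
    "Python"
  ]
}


Query: skills[0]
Path: skills -> first element
Value: TypeScript

TypeScript


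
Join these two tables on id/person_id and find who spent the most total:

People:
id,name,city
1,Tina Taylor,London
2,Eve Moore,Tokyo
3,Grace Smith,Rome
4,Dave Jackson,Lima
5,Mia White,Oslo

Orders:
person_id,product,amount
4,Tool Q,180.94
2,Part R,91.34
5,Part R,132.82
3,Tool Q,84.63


Join on: people.id = orders.person_id

Joined rows:
  Dave Jackson (Lima) bought Tool Q for $180.94
  Eve Moore (Tokyo) bought Part R for $91.34
  Mia White (Oslo) bought Part R for $132.82
  Grace Smith (Rome) bought Tool Q for $84.63

Total per person:
  Dave Jackson: $180.94
  Mia White: $132.82
  Eve Moore: $91.34
  Grace Smith: $84.63

Top spender: Dave Jackson ($180.94)

Dave Jackson ($180.94)


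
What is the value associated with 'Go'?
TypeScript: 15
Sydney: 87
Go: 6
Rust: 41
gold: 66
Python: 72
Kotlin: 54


Looking up key 'Go'
Value: 6

6


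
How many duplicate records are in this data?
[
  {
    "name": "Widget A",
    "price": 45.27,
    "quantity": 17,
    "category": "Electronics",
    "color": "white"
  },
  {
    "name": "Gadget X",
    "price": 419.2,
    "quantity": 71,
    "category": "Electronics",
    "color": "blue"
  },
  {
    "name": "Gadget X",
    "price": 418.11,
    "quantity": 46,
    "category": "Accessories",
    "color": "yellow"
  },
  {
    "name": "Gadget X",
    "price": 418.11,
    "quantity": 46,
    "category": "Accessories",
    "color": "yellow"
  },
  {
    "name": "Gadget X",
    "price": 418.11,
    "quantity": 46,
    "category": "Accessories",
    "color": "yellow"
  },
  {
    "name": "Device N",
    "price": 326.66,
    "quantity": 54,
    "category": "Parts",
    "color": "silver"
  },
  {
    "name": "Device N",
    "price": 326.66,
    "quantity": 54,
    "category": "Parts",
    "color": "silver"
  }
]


Checking 7 records for duplicates:

  Row 1: Widget A ($45.27, qty 17)
  Row 2: Gadget X ($419.2, qty 71)
  Row 3: Gadget X ($418.11, qty 46)
  Row 4: Gadget X ($418.11, qty 46) <-- DUPLICATE
  Row 5: Gadget X ($418.11, qty 46) <-- DUPLICATE
  Row 6: Device N ($326.66, qty 54)
  Row 7: Device N ($326.66, qty 54) <-- DUPLICATE

Duplicates found: 3
Unique records: 4

3 duplicates, 4 unique


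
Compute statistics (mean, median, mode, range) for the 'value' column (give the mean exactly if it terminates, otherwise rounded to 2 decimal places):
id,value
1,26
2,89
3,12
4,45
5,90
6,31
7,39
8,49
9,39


Data: [26, 89, 12, 45, 90, 31, 39, 49, 39]
Count: 9
Sum: 420
Mean: 420/9 ≈ 46.67 (rounded to 2 decimal places)
Sorted: [12, 26, 31, 39, 39, 45, 49, 89, 90]
Median: 39.0
Mode: 39 (2 times)
Range: 90 - 12 = 78
Min: 12, Max: 90

mean≈46.67, median=39.0, mode=39, range=78


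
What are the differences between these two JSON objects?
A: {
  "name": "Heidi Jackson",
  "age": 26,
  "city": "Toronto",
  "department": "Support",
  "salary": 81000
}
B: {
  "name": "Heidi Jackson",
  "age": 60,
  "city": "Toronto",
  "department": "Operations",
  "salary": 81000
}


Comparing each field (in key order):
  name: same
  age: DIFFERENT
  city: same
  department: DIFFERENT
  salary: same
Differences:
  age: 26 -> 60
  department: Support -> Operations

2 field(s) changed

2 changes: age, department


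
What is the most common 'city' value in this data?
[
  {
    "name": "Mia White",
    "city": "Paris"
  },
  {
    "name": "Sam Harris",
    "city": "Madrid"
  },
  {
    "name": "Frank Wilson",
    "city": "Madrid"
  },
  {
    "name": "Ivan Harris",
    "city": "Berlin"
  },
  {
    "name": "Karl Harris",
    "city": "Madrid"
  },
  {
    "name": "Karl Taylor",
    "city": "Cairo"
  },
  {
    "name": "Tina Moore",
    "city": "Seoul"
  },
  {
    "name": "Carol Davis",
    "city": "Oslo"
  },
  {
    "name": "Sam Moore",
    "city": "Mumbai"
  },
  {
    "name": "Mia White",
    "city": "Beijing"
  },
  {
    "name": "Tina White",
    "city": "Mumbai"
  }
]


Counting 'city' values across 11 records:

  Madrid: 3 ###
  Mumbai: 2 ##
  Paris: 1 #
  Berlin: 1 #
  Cairo: 1 #
  Seoul: 1 #
  Oslo: 1 #
  Beijing: 1 #

Most common: Madrid (3 times)

Madrid (3 times)


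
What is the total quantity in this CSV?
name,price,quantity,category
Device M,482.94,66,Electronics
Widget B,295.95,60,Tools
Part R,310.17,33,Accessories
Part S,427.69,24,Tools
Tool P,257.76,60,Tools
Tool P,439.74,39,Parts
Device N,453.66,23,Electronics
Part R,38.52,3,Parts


Computing total quantity:
Values: [66, 60, 33, 24, 60, 39, 23, 3]
Sum = 308

308


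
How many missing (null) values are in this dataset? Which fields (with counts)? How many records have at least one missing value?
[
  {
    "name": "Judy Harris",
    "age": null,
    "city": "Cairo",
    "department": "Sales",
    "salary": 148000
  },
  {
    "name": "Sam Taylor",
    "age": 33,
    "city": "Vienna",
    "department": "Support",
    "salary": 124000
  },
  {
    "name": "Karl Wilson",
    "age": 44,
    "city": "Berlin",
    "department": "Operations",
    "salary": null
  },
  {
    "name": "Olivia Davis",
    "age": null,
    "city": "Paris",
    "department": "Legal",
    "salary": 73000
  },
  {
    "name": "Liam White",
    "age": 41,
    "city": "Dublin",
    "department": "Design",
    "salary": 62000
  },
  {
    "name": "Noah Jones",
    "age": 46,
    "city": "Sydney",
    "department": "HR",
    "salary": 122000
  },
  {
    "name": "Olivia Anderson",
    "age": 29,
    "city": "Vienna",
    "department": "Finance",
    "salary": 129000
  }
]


Checking for missing (null) values in 7 records:

  Judy Harris: age
  Sam Taylor: complete
  Karl Wilson: salary
  Olivia Davis: age
  Liam White: complete
  Noah Jones: complete
  Olivia Anderson: complete

Per field:
  name: 0 missing
  age: 2 missing
  city: 0 missing
  department: 0 missing
  salary: 1 missing

Total missing values: 3
Records with any missing: 3

3 missing values (age: 2, salary: 1); 3 incomplete records


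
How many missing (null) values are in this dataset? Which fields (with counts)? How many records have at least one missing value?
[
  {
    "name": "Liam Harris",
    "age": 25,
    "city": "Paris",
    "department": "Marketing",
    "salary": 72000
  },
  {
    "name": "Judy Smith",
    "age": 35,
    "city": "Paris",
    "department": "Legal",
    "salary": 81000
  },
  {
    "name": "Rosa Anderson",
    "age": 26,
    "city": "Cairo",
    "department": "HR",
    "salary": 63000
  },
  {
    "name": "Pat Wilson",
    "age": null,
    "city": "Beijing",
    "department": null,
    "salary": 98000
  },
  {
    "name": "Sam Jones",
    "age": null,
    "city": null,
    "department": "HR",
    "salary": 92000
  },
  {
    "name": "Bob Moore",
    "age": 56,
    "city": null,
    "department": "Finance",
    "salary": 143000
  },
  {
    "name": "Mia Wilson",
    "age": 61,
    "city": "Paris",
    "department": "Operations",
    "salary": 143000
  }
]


Checking for missing (null) values in 7 records:

  Liam Harris: complete
  Judy Smith: complete
  Rosa Anderson: complete
  Pat Wilson: age, department
  Sam Jones: age, city
  Bob Moore: city
  Mia Wilson: complete

Per field:
  name: 0 missing
  age: 2 missing
  city: 2 missing
  department: 1 missing
  salary: 0 missing

Total missing values: 5
Records with any missing: 3

5 missing values (age: 2, city: 2, department: 1); 3 incomplete records


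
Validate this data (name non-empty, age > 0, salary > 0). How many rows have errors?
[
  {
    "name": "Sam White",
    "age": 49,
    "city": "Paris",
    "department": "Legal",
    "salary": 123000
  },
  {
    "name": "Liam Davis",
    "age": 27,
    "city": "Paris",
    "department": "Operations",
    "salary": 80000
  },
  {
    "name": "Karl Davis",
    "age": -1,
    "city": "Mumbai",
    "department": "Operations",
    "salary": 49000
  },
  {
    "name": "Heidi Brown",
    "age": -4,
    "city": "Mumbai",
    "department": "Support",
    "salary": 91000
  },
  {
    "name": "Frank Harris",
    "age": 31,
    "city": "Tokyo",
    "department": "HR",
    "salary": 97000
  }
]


Validating 5 records:
Rules: name non-empty, age > 0, salary > 0

  Row 1 (Sam White): OK
  Row 2 (Liam Davis): OK
  Row 3 (Karl Davis): negative age: -1
  Row 4 (Heidi Brown): negative age: -4
  Row 5 (Frank Harris): OK

Total errors: 2

2 errors


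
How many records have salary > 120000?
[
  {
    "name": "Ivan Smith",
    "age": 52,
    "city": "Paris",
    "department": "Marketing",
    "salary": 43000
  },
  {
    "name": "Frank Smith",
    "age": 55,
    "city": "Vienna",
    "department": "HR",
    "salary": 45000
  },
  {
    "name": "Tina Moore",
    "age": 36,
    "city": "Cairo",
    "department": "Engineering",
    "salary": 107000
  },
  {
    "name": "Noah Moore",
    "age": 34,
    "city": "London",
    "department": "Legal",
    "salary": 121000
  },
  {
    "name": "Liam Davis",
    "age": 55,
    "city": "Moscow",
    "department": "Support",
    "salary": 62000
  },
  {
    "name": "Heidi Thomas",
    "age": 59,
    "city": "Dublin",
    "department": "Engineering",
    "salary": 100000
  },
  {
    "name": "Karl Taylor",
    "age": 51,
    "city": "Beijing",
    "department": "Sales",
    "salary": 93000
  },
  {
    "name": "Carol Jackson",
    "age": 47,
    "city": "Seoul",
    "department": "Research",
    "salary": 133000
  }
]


Data: 8 records
Condition: salary > 120000

Checking each record:
  Ivan Smith: 43000
  Frank Smith: 45000
  Tina Moore: 107000
  Noah Moore: 121000 MATCH
  Liam Davis: 62000
  Heidi Thomas: 100000
  Karl Taylor: 93000
  Carol Jackson: 133000 MATCH

Count: 2

2


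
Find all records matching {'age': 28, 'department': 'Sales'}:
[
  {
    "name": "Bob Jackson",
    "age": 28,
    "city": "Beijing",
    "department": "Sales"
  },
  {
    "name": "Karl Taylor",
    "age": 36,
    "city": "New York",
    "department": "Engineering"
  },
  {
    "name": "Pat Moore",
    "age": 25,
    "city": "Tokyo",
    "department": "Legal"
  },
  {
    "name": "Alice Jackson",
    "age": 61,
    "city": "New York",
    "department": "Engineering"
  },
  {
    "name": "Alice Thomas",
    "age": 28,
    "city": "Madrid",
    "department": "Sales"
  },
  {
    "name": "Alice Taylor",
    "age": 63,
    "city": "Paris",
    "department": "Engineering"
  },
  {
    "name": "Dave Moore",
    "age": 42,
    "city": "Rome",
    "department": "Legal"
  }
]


Search criteria: {'age': 28, 'department': 'Sales'}

Checking 7 records:
  Bob Jackson: {age: 28, department: Sales} <-- MATCH
  Karl Taylor: {age: 36, department: Engineering}
  Pat Moore: {age: 25, department: Legal}
  Alice Jackson: {age: 61, department: Engineering}
  Alice Thomas: {age: 28, department: Sales} <-- MATCH
  Alice Taylor: {age: 63, department: Engineering}
  Dave Moore: {age: 42, department: Legal}

Matches: ["Bob Jackson", "Alice Thomas"]

["Bob Jackson", "Alice Thomas"]


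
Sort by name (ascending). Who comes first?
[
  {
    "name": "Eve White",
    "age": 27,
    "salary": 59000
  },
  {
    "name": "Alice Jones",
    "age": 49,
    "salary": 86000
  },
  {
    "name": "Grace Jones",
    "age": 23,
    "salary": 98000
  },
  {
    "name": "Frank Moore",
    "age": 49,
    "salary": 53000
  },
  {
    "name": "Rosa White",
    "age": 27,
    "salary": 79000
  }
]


Sort by: name (ascending)

Sorted order:
  1. Alice Jones (name = Alice Jones)
  2. Eve White (name = Eve White)
  3. Frank Moore (name = Frank Moore)
  4. Grace Jones (name = Grace Jones)
  5. Rosa White (name = Rosa White)

First: Alice Jones

Alice Jones


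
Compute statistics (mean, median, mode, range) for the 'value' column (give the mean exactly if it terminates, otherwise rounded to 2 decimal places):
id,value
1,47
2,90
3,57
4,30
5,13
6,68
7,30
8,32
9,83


Data: [47, 90, 57, 30, 13, 68, 30, 32, 83]
Count: 9
Sum: 450
Mean: 450/9 = 50
Sorted: [13, 30, 30, 32, 47, 57, 68, 83, 90]
Median: 47.0
Mode: 30 (2 times)
Range: 90 - 13 = 77
Min: 13, Max: 90

mean=50, median=47.0, mode=30, range=77


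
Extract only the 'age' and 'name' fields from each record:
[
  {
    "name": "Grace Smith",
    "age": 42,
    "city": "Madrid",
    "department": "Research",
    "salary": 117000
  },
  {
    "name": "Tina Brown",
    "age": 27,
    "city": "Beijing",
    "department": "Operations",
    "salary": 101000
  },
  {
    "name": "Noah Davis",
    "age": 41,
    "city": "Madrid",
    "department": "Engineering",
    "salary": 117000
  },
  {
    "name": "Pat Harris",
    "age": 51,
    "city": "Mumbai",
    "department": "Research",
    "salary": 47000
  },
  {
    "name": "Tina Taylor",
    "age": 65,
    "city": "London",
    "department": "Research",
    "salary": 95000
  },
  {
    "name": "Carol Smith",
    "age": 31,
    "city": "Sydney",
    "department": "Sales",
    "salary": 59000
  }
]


Original: 6 records with fields: name, age, city, department, salary
Keep: ['age', 'name']
Drop: ['city', 'department', 'salary']
Result: 6 records, 2 fields each

[
  {
    "age": 42,
    "name": "Grace Smith"
  },
  {
    "age": 27,
    "name": "Tina Brown"
  },
  {
    "age": 41,
    "name": "Noah Davis"
  },
  {
    "age": 51,
    "name": "Pat Harris"
  },
  {
    "age": 65,
    "name": "Tina Taylor"
  },
  {
    "age": 31,
    "name": "Carol Smith"
  }
]


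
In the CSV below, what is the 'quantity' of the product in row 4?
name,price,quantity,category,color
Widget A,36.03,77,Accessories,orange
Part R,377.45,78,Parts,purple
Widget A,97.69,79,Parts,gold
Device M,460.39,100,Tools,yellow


Query: Row 4 ('Device M'), column 'quantity'
Value: 100

100


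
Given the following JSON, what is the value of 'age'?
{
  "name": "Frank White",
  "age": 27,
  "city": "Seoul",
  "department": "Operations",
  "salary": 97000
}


Looking up field 'age'
Value: 27

27


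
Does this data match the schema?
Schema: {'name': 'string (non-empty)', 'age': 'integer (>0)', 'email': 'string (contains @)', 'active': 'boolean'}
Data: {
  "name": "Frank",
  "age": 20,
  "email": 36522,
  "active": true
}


Validating each field against schema:
  name: OK (non-empty string)
  age: OK (positive integer)
  email: FAIL (36522 is not a string)
  active: OK (boolean)

Result: INVALID (1 error: email)

INVALID (1 error: email)


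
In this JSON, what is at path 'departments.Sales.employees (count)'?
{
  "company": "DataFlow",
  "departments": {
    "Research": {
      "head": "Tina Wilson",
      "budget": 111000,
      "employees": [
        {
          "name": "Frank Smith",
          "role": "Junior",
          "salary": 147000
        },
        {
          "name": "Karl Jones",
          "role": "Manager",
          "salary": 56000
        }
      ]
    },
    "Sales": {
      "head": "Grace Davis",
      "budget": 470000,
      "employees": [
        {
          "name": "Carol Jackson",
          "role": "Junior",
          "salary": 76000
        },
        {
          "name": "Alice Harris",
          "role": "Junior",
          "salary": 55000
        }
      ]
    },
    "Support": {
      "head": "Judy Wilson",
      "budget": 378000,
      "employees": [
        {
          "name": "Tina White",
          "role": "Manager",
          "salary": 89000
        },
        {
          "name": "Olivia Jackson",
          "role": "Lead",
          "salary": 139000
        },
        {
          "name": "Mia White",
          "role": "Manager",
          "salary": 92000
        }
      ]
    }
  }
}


Path: departments.Sales.employees (count)

Navigate:
  -> departments
  -> Sales
  -> employees (array, length 2)

2


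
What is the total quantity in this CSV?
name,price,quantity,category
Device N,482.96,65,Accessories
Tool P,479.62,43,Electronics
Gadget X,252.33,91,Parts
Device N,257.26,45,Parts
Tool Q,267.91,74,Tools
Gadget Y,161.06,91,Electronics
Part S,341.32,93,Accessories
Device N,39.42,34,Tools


Computing total quantity:
Values: [65, 43, 91, 45, 74, 91, 93, 34]
Sum = 536

536


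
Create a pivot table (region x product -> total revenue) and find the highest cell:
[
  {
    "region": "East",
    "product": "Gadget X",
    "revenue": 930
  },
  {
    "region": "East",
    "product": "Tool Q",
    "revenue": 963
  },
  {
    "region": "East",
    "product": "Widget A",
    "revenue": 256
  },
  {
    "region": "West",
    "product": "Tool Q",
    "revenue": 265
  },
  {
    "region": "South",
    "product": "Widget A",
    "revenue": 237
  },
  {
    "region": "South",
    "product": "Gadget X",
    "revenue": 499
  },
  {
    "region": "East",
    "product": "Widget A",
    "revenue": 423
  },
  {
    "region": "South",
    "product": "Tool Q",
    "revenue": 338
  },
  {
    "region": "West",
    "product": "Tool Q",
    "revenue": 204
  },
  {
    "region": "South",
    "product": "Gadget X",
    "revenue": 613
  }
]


Pivot: region (rows) x product (columns) -> total revenue

     Gadget X      Tool Q        Widget A    
East           930           963           679  
South         1112           338           237  
West             0           469             0  

Highest: South / Gadget X = $1112

South / Gadget X = $1112


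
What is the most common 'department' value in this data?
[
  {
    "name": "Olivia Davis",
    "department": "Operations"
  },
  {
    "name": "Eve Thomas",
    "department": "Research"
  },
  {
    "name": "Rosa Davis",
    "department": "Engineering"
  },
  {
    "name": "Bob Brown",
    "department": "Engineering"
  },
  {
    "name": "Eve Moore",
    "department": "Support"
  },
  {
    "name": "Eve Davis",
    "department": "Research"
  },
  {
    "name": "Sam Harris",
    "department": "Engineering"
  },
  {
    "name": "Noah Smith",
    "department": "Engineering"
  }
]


Counting 'department' values across 8 records:

  Engineering: 4 ####
  Research: 2 ##
  Operations: 1 #
  Support: 1 #

Most common: Engineering (4 times)

Engineering (4 times)


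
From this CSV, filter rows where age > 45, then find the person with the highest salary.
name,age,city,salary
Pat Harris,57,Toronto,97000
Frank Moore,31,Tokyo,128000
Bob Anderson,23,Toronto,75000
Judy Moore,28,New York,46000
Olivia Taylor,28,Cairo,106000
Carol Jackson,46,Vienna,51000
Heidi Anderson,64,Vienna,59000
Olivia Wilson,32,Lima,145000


Filter: age > 45
Sort by: salary (descending)

Filtered records (3):
  Pat Harris, age 57, salary $97000
  Heidi Anderson, age 64, salary $59000
  Carol Jackson, age 46, salary $51000

Highest salary: Pat Harris ($97000)

Pat Harris


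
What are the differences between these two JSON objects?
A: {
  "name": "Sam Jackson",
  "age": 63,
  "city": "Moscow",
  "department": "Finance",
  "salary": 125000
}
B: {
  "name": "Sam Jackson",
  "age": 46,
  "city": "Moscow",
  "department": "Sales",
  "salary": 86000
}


Comparing each field (in key order):
  name: same
  age: DIFFERENT
  city: same
  department: DIFFERENT
  salary: DIFFERENT
Differences:
  age: 63 -> 46
  department: Finance -> Sales
  salary: 125000 -> 86000

3 field(s) changed

3 changes: age, department, salary


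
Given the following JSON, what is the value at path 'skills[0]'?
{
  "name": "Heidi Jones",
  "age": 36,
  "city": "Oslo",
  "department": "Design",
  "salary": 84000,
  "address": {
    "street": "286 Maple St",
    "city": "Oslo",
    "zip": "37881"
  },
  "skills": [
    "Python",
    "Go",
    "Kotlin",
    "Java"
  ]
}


Query: skills[0]
Path: skills -> first element
Value: Python

Python


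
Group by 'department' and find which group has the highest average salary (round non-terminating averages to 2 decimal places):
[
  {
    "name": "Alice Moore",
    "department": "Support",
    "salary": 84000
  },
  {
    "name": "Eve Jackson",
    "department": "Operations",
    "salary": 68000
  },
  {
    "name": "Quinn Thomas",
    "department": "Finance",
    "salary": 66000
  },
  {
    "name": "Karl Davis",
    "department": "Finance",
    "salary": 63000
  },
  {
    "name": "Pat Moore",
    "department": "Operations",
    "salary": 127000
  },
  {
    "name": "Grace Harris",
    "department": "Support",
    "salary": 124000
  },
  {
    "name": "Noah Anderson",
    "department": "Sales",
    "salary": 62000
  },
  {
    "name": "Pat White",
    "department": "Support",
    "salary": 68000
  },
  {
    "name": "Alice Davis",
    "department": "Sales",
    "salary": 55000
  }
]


Group by: department

Groups:
  Finance: 2 people, avg salary = 129000/2 = $64500
  Operations: 2 people, avg salary = 195000/2 = $97500
  Sales: 2 people, avg salary = 117000/2 = $58500
  Support: 3 people, avg salary = 276000/3 = $92000

Highest average salary: Operations ($97500)

Operations ($97500)


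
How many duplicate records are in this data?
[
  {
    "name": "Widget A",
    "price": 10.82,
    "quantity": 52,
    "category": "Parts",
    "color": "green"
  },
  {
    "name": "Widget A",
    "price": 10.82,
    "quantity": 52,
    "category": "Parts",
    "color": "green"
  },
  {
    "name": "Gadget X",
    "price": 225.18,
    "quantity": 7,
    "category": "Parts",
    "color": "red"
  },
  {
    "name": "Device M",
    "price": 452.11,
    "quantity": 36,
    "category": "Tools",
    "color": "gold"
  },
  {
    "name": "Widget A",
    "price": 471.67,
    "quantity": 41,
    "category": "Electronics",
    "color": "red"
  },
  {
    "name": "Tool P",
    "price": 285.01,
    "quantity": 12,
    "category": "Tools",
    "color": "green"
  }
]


Checking 6 records for duplicates:

  Row 1: Widget A ($10.82, qty 52)
  Row 2: Widget A ($10.82, qty 52) <-- DUPLICATE
  Row 3: Gadget X ($225.18, qty 7)
  Row 4: Device M ($452.11, qty 36)
  Row 5: Widget A ($471.67, qty 41)
  Row 6: Tool P ($285.01, qty 12)

Duplicates found: 1
Unique records: 5

1 duplicates, 5 unique


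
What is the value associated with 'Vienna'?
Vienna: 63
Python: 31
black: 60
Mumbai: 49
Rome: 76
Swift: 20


Looking up key 'Vienna'
Value: 63

63


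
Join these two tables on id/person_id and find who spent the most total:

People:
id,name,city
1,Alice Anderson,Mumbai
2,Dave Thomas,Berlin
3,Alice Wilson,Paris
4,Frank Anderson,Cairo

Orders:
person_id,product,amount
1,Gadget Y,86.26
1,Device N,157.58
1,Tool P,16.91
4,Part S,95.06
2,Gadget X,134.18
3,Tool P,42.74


Join on: people.id = orders.person_id

Joined rows:
  Alice Anderson (Mumbai) bought Gadget Y for $86.26
  Alice Anderson (Mumbai) bought Device N for $157.58
  Alice Anderson (Mumbai) bought Tool P for $16.91
  Frank Anderson (Cairo) bought Part S for $95.06
  Dave Thomas (Berlin) bought Gadget X for $134.18
  Alice Wilson (Paris) bought Tool P for $42.74

Total per person:
  Alice Anderson: $260.75
  Dave Thomas: $134.18
  Frank Anderson: $95.06
  Alice Wilson: $42.74

Top spender: Alice Anderson ($260.75)

Alice Anderson ($260.75)


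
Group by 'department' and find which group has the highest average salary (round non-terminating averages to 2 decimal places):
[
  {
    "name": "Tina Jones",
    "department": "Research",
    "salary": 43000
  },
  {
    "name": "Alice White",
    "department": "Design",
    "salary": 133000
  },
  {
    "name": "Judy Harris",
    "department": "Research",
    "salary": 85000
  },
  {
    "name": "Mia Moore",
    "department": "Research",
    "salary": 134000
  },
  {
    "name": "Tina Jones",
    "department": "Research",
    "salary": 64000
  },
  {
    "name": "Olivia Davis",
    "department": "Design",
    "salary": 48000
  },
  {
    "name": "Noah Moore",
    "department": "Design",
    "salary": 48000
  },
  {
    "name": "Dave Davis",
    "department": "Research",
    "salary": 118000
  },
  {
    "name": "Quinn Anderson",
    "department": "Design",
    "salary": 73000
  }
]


Group by: department

Groups:
  Design: 4 people, avg salary = 302000/4 = $75500
  Research: 5 people, avg salary = 444000/5 = $88800

Highest average salary: Research ($88800)

Research ($88800)


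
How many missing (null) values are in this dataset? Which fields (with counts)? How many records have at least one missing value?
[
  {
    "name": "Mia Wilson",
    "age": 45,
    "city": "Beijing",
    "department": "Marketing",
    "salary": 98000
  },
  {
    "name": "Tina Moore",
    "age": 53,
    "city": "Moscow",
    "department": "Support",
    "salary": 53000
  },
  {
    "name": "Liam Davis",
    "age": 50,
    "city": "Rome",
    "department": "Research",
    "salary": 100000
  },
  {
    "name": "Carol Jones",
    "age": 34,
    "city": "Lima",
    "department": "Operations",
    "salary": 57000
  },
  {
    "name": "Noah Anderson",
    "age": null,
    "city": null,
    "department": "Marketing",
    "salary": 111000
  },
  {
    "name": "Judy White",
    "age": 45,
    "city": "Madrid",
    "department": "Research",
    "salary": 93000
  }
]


Checking for missing (null) values in 6 records:

  Mia Wilson: complete
  Tina Moore: complete
  Liam Davis: complete
  Carol Jones: complete
  Noah Anderson: age, city
  Judy White: complete

Per field:
  name: 0 missing
  age: 1 missing
  city: 1 missing
  department: 0 missing
  salary: 0 missing

Total missing values: 2
Records with any missing: 1

2 missing values (age: 1, city: 1); 1 incomplete records


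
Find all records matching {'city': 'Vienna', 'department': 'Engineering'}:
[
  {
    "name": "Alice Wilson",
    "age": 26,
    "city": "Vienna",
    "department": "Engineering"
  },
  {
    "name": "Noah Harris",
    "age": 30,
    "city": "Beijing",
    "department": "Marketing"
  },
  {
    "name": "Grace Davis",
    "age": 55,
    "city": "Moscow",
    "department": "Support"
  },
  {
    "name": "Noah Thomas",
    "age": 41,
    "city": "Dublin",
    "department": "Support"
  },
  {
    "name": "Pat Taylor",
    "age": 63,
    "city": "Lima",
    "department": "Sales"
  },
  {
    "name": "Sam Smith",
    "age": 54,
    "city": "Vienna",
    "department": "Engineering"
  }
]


Search criteria: {'city': 'Vienna', 'department': 'Engineering'}

Checking 6 records:
  Alice Wilson: {city: Vienna, department: Engineering} <-- MATCH
  Noah Harris: {city: Beijing, department: Marketing}
  Grace Davis: {city: Moscow, department: Support}
  Noah Thomas: {city: Dublin, department: Support}
  Pat Taylor: {city: Lima, department: Sales}
  Sam Smith: {city: Vienna, department: Engineering} <-- MATCH

Matches: ["Alice Wilson", "Sam Smith"]

["Alice Wilson", "Sam Smith"]


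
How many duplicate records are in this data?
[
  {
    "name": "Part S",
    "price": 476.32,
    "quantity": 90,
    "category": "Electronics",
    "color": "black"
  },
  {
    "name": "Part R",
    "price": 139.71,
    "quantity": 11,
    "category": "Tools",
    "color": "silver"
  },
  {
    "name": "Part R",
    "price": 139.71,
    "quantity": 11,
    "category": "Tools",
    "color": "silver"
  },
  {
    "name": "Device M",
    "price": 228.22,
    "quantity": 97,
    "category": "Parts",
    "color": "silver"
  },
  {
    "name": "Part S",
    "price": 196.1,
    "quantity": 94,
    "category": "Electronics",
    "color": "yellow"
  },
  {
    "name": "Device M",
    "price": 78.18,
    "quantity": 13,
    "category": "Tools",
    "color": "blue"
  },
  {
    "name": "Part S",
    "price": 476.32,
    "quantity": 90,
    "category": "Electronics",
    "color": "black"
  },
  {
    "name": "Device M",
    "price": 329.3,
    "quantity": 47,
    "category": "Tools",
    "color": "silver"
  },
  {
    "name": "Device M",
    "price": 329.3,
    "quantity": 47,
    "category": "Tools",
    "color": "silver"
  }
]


Checking 9 records for duplicates:

  Row 1: Part S ($476.32, qty 90)
  Row 2: Part R ($139.71, qty 11)
  Row 3: Part R ($139.71, qty 11) <-- DUPLICATE
  Row 4: Device M ($228.22, qty 97)
  Row 5: Part S ($196.1, qty 94)
  Row 6: Device M ($78.18, qty 13)
  Row 7: Part S ($476.32, qty 90) <-- DUPLICATE
  Row 8: Device M ($329.3, qty 47)
  Row 9: Device M ($329.3, qty 47) <-- DUPLICATE

Duplicates found: 3
Unique records: 6

3 duplicates, 6 unique
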